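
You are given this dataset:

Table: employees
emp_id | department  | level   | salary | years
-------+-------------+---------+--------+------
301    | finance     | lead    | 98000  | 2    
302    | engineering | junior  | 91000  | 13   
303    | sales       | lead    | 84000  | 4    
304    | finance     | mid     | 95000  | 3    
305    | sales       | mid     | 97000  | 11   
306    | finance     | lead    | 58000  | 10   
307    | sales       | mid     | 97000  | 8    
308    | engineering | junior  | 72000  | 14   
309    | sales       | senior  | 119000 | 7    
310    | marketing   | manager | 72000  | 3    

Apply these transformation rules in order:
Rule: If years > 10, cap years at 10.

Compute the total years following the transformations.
67

Step 1: 3 records have years > 10
Step 2: These records originally summed to 38
Step 3: After capping: 3 × 10 = 30
Step 4: Unaffected records sum: 37
Step 5: Final sum = 30 + 37 = 67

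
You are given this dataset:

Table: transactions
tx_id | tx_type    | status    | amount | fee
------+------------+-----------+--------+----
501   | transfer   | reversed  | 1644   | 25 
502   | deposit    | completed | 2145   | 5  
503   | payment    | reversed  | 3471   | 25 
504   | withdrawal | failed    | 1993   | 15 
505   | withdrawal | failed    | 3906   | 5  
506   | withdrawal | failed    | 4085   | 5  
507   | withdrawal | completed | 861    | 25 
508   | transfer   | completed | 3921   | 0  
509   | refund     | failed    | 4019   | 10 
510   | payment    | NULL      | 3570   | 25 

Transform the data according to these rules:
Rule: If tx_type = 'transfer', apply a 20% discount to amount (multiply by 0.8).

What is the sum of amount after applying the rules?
28502.0

Step 1: Records with tx_type = 'transfer' have total amount = 5565
Step 2: Apply multiplier: 5565 × 0.8 = 4452.0
Step 3: Other records total: 24050
Step 4: Final sum = 4452.0 + 24050 = 28502.0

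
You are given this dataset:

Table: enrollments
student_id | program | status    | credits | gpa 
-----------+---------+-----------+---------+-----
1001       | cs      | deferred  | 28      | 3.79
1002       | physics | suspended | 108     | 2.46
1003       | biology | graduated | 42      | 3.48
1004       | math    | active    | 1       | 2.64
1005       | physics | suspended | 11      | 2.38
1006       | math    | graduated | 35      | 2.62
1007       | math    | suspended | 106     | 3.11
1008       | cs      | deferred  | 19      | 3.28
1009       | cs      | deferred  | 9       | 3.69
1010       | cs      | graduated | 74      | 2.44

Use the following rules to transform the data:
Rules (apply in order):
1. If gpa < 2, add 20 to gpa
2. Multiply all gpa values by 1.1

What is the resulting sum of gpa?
32.88

Step 1: Apply Rule 1 - Add 20 to records with gpa < 2
  - 0 records affected: 0 + (0 × 20) = 0
  - Unaffected records: 29.89
  - Sum after Rule 1: 29.89
Step 2: Apply Rule 2 - Multiply all by 1.1
  - 29.89 × 1.1 = 32.88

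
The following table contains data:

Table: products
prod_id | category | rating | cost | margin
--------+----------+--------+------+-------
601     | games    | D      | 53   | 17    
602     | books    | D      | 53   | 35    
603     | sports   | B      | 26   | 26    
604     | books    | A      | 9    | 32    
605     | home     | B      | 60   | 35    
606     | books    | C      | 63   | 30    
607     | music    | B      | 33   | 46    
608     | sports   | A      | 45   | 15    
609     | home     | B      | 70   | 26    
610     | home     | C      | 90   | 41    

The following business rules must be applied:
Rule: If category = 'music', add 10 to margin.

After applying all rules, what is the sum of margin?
313

Step 1: Count records where category = 'music': 1
Step 2: Total bonus added: 1 × 10 = 10
Step 3: Original sum of margin: 303
Step 4: Final sum = 303 + 10 = 313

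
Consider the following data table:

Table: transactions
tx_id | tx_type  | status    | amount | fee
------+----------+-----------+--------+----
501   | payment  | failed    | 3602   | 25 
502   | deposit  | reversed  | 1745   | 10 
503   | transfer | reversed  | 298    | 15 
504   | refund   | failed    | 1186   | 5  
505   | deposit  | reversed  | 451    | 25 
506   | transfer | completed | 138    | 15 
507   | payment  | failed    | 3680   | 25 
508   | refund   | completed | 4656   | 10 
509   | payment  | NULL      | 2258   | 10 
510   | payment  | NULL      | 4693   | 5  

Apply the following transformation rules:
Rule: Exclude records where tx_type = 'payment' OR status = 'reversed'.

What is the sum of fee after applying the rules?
30

Step 1: Find records where tx_type = 'payment' OR status = 'reversed'
Step 2: 7 records match, summing to 115
Step 3: Original sum: 145
Step 4: Remaining sum = 145 - 115 = 30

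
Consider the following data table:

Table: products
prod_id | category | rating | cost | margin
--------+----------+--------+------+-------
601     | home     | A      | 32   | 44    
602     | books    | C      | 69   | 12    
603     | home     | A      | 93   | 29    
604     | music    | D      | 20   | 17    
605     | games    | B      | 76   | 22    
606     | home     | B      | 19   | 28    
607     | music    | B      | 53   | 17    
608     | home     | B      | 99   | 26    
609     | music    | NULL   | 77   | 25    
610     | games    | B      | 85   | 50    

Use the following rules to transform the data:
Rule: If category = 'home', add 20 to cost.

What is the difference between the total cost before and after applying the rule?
80

Step 1: Original sum of cost = 623
Step 2: 4 records have category = 'home'
Step 3: Each affected record changes by 20
Step 4: Total change = 4 × 20 = 80
Step 5: New sum = 623 + 80 = 703
Step 6: Difference = |703 - 623| = 80
        (Sum increased by 80)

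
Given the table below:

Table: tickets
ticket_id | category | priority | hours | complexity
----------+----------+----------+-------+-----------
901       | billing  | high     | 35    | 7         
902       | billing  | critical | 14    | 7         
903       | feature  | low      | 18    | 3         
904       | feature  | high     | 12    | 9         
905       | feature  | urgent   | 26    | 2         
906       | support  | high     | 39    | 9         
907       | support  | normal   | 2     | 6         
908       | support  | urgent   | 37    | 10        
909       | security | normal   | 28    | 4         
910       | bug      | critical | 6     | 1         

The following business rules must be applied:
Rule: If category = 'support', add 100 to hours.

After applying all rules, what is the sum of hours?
517

Step 1: Count records where category = 'support': 3
Step 2: Total bonus added: 3 × 100 = 300
Step 3: Original sum of hours: 217
Step 4: Final sum = 217 + 300 = 517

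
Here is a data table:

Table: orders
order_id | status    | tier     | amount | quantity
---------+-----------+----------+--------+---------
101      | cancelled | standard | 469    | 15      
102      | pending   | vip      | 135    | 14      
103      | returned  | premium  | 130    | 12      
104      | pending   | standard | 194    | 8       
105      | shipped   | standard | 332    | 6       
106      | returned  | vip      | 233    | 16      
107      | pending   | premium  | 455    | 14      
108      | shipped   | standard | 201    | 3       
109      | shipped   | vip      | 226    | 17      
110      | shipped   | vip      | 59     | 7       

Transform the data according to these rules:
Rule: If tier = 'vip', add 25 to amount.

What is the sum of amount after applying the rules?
2534

Step 1: Count records where tier = 'vip': 4
Step 2: Total bonus added: 4 × 25 = 100
Step 3: Original sum of amount: 2434
Step 4: Final sum = 2434 + 100 = 2534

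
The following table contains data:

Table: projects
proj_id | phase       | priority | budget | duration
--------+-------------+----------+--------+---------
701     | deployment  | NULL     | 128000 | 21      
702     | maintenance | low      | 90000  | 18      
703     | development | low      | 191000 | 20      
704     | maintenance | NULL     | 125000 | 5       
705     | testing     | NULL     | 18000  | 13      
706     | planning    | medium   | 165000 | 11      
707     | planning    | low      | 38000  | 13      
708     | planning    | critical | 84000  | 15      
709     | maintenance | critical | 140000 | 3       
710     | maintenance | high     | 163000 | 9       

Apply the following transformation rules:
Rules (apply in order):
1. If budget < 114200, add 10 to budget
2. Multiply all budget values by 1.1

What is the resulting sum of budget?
1256244.0

Step 1: Apply Rule 1 - Add 10 to records with budget < 114200
  - 4 records affected: 230000 + (4 × 10) = 230040
  - Unaffected records: 912000
  - Sum after Rule 1: 1142040
Step 2: Apply Rule 2 - Multiply all by 1.1
  - 1142040 × 1.1 = 1256244.0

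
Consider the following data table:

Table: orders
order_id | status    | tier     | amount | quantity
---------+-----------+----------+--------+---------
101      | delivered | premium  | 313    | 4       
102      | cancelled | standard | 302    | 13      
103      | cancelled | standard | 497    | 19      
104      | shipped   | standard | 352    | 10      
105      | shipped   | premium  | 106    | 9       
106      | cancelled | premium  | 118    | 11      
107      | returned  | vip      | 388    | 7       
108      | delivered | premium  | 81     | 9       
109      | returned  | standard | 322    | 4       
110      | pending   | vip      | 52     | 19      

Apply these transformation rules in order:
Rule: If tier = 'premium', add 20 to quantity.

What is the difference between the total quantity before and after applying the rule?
80

Step 1: Original sum of quantity = 105
Step 2: 4 records have tier = 'premium'
Step 3: Each affected record changes by 20
Step 4: Total change = 4 × 20 = 80
Step 5: New sum = 105 + 80 = 185
Step 6: Difference = |185 - 105| = 80
        (Sum increased by 80)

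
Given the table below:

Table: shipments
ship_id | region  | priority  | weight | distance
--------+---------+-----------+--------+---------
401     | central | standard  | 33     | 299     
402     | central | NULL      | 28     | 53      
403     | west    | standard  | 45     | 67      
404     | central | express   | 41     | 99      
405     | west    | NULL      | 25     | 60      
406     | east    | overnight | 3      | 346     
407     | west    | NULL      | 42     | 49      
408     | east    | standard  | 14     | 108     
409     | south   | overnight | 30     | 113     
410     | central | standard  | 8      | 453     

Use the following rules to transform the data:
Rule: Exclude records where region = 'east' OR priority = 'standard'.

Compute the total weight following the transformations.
166

Step 1: Find records where region = 'east' OR priority = 'standard'
Step 2: 5 records match, summing to 103
Step 3: Original sum: 269
Step 4: Remaining sum = 269 - 103 = 166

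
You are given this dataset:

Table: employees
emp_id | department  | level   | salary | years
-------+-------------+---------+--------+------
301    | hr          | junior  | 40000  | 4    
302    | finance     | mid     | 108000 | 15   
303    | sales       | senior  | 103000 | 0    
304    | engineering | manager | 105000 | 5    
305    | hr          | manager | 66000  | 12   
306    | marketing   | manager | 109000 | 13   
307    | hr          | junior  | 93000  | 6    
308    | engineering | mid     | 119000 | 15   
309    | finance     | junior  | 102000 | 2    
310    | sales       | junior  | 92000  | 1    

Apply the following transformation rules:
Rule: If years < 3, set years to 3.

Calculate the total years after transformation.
79

Step 1: 3 records have years < 3
Step 2: These records originally summed to 3
Step 3: After setting to minimum: 3 × 3 = 9
Step 4: Unaffected records sum: 70
Step 5: Final sum = 9 + 70 = 79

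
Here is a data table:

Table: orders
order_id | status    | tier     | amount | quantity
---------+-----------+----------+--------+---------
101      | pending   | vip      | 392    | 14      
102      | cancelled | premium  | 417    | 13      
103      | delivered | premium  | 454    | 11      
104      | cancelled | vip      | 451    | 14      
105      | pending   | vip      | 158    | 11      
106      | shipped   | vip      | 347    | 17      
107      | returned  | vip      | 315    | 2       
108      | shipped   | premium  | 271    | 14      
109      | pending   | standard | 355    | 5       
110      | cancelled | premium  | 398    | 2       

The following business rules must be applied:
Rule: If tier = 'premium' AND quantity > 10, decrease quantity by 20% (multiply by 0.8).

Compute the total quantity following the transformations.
95.4

Step 1: Find records where tier = 'premium' AND quantity > 10
Step 2: 3 records match, summing to 38
Step 3: After multiplier: 38 × 0.8 = 30.4
Step 4: Unaffected records sum: 65
Step 5: Final sum = 30.4 + 65 = 95.4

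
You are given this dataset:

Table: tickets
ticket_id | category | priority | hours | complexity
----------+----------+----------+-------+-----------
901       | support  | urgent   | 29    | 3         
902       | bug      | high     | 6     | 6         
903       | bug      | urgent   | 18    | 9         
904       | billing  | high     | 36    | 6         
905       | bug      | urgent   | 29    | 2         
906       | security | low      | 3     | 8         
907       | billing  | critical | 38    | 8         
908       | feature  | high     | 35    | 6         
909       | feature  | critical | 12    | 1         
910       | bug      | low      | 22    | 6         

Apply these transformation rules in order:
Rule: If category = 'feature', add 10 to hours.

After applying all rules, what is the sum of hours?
248

Step 1: Count records where category = 'feature': 2
Step 2: Total bonus added: 2 × 10 = 20
Step 3: Original sum of hours: 228
Step 4: Final sum = 228 + 20 = 248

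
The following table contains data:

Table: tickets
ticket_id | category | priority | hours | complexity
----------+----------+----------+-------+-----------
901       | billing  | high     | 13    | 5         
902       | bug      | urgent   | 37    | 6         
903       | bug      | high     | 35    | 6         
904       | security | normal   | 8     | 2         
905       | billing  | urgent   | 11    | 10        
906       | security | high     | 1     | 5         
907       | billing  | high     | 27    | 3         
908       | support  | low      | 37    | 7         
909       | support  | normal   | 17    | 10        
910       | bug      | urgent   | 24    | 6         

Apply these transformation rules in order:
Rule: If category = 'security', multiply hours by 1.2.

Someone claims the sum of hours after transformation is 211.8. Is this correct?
Yes, the result is correct.

Step 1: Calculate the correct sum after transformation
Step 2: Apply multiplier 1.2 to records where category = 'security'
Step 3: Correct result = 211.8
Step 4: Claimed result = 211.8
Step 5: 211.8 = 211.8 ✓
Conclusion: The claimed result is correct.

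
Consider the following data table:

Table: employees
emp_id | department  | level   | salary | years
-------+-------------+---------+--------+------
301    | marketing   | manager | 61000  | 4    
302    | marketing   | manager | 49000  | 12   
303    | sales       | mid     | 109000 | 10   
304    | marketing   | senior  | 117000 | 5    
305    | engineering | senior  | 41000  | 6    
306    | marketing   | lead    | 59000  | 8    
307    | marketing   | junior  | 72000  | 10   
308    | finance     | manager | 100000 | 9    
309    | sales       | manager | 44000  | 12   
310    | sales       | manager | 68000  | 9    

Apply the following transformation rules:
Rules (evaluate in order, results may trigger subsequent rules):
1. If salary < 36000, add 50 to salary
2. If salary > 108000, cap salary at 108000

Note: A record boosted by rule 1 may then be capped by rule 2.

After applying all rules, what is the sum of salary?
710000

Step 1: Apply rule 1 to records with salary < 36000
  - 0 records get bonus of 50
  - Of these, 0 records then exceed 108000 and get capped
Step 2: Apply rule 2 to records with salary > 108000
  - 2 records (original) are capped
Step 3: Calculate final sum = 710000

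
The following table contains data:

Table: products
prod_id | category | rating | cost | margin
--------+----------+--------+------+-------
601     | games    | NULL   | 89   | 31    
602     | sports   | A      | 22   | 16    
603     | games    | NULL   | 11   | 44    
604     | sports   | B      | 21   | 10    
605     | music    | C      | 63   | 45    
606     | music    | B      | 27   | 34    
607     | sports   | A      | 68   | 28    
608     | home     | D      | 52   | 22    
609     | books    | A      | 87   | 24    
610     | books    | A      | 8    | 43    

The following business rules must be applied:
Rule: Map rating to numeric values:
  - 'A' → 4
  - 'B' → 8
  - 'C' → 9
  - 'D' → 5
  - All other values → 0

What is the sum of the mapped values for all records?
46

Step 1: Apply mapping to each record
Step 2: Count by status:
  'A': 4 records × 4 = 16
  'B': 2 records × 8 = 16
  'C': 1 records × 9 = 9
  'D': 1 records × 5 = 5
Step 3: Sum all mapped values = 46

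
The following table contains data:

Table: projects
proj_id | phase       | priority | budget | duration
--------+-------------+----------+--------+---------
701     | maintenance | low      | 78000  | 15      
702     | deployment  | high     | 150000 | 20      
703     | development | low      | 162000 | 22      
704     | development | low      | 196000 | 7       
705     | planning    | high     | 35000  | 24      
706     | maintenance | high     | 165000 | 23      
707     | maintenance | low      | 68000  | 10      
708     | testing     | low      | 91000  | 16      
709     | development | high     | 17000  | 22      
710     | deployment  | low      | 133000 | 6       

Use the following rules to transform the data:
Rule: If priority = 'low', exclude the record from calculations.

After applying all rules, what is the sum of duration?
89

Step 1: Identify records where priority = 'low'
Step 2: The excluded records sum to 76
Step 3: Original total duration = 165
Step 4: Remaining total = 165 - 76 = 89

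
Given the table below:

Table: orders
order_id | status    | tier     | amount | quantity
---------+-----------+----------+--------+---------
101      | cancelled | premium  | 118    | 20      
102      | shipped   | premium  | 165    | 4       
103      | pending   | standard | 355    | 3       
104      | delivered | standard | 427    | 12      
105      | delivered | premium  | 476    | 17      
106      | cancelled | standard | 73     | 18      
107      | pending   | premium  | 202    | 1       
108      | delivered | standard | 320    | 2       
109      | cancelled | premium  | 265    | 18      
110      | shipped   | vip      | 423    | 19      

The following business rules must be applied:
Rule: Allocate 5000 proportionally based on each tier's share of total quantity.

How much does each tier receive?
premium: 2631.58, standard: 1535.09, vip: 833.33

Step 1: Calculate total quantity = 114
Step 2: Calculate each tier's proportion:
  premium: 60/114 = 52.63% → 2631.58
  standard: 35/114 = 30.70% → 1535.09
  vip: 19/114 = 16.67% → 833.33
Step 3: Verify: sum of allocations ≈ 5000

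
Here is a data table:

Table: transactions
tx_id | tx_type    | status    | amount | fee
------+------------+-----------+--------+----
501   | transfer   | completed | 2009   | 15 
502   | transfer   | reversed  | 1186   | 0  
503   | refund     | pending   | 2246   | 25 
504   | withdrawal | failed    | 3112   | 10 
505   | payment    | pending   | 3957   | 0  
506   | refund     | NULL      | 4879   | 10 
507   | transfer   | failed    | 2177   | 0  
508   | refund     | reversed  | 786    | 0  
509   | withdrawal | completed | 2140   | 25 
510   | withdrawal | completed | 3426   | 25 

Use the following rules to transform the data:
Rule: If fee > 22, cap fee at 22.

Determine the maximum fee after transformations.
22

Step 1: Original maximum fee = 25
Step 2: Apply cap at 22
Step 3: 3 records had fee > 22 and were capped
Step 4: Maximum after transformation = 22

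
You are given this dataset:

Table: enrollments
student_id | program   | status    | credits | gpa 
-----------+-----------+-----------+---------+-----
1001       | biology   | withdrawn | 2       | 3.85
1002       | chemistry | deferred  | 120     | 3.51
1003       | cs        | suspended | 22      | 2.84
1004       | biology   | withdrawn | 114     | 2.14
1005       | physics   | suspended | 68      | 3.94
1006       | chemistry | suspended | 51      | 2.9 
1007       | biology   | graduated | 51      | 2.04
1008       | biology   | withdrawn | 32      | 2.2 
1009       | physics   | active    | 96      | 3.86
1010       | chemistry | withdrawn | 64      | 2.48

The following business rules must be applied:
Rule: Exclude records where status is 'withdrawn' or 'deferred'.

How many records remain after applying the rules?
5

Step 1: Count records to exclude
  - 4 (withdrawn) + 1 (deferred) = 5 records
Step 2: Total records: 10
Step 3: Remaining = 10 - 5 = 5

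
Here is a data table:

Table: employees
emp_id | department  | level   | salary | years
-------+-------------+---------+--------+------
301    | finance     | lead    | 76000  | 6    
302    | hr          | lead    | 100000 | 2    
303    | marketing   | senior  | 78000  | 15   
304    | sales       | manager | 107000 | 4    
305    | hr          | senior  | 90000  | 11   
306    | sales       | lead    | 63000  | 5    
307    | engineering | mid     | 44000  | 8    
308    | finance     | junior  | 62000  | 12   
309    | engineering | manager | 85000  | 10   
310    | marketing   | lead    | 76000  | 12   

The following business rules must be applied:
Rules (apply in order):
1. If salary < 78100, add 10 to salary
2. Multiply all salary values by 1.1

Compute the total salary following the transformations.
859166.0

Step 1: Apply Rule 1 - Add 10 to records with salary < 78100
  - 6 records affected: 399000 + (6 × 10) = 399060
  - Unaffected records: 382000
  - Sum after Rule 1: 781060
Step 2: Apply Rule 2 - Multiply all by 1.1
  - 781060 × 1.1 = 859166.0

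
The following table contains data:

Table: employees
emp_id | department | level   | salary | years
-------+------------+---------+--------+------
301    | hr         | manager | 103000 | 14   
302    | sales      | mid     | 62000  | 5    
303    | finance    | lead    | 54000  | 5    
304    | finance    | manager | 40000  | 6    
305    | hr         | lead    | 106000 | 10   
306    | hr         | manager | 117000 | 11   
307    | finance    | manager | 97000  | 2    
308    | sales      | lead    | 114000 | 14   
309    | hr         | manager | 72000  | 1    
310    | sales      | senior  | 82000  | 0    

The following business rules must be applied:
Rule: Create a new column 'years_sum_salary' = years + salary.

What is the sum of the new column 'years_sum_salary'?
847068

Step 1: For each record, compute years + salary
Example calculations:
  14 + 103000 = 103014
  5 + 62000 = 62005
  5 + 54000 = 54005
  ...
Step 2: Sum all derived values
Step 3: Total = 847068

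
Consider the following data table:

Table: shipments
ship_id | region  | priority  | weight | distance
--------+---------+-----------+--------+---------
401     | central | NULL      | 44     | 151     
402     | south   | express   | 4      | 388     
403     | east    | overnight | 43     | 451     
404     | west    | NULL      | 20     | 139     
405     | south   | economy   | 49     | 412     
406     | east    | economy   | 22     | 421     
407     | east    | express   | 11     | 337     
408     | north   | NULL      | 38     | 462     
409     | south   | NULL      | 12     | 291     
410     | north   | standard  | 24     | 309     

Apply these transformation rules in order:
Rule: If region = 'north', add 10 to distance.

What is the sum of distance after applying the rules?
3381

Step 1: Count records where region = 'north': 2
Step 2: Total bonus added: 2 × 10 = 20
Step 3: Original sum of distance: 3361
Step 4: Final sum = 3361 + 20 = 3381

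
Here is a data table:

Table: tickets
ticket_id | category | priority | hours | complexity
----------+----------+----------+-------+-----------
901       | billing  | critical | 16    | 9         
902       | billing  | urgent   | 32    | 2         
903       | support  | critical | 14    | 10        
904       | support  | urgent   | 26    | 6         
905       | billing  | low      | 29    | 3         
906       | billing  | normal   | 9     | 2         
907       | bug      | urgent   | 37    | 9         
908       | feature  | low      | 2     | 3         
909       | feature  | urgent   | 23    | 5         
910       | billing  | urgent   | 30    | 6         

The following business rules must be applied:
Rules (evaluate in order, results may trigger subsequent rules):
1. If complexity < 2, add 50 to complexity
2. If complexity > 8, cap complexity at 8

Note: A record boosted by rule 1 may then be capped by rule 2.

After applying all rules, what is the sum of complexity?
51

Step 1: Apply rule 1 to records with complexity < 2
  - 0 records get bonus of 50
  - Of these, 0 records then exceed 8 and get capped
Step 2: Apply rule 2 to records with complexity > 8
  - 3 records (original) are capped
Step 3: Calculate final sum = 51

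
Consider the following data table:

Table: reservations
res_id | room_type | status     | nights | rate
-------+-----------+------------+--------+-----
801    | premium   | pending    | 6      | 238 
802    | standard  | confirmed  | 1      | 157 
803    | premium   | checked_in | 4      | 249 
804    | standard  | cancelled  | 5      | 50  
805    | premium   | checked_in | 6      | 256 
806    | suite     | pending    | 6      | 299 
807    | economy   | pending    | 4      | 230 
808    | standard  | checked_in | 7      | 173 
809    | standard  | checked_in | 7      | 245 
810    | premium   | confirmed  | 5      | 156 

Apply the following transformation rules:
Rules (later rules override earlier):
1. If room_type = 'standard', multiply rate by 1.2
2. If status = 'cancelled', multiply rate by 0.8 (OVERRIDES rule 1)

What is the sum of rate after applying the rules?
2158.0

Step 1: Rule 2 takes priority for records with status = 'cancelled'
  - 1 records: 50 × 0.8 = 40.0
Step 2: Rule 1 applies to remaining records with room_type = 'standard'
  - 3 records: 575 × 1.2 = 690.0
Step 3: Other records unchanged: 1428
Step 4: Final sum = 40.0 + 690.0 + 1428 = 2158.0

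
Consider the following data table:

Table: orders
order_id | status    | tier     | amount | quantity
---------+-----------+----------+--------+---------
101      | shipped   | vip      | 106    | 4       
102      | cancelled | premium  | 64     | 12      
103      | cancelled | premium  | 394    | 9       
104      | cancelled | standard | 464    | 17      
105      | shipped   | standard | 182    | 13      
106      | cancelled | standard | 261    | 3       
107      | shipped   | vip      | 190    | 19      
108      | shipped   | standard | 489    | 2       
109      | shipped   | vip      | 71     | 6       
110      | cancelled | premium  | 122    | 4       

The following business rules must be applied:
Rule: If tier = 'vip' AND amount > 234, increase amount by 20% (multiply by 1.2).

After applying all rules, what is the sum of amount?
2343

Step 1: Find records where tier = 'vip' AND amount > 234
Step 2: 0 records match, summing to 0
Step 3: After multiplier: 0 × 1.2 = 0.0
Step 4: Unaffected records sum: 2343
Step 5: Final sum = 0.0 + 2343 = 2343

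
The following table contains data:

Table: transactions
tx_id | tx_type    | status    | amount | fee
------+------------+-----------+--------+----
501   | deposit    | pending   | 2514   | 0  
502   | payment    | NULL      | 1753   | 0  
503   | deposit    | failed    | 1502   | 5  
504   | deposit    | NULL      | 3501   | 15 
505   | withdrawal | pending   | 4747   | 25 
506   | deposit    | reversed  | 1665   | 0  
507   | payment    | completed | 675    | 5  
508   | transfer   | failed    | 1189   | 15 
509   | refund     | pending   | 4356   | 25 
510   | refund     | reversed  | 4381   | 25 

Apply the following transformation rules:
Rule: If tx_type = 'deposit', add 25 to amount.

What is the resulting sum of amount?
26383

Step 1: Count records where tx_type = 'deposit': 4
Step 2: Total bonus added: 4 × 25 = 100
Step 3: Original sum of amount: 26283
Step 4: Final sum = 26283 + 100 = 26383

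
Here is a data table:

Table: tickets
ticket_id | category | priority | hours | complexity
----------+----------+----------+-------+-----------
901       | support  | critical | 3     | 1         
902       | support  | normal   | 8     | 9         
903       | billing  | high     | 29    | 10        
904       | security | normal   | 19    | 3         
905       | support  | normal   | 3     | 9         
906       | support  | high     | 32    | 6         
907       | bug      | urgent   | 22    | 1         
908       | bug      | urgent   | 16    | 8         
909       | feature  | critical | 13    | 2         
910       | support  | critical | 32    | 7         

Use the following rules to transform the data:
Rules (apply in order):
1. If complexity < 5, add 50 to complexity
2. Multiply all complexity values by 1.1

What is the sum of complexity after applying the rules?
281.6

Step 1: Apply Rule 1 - Add 50 to records with complexity < 5
  - 4 records affected: 7 + (4 × 50) = 207
  - Unaffected records: 49
  - Sum after Rule 1: 256
Step 2: Apply Rule 2 - Multiply all by 1.1
  - 256 × 1.1 = 281.6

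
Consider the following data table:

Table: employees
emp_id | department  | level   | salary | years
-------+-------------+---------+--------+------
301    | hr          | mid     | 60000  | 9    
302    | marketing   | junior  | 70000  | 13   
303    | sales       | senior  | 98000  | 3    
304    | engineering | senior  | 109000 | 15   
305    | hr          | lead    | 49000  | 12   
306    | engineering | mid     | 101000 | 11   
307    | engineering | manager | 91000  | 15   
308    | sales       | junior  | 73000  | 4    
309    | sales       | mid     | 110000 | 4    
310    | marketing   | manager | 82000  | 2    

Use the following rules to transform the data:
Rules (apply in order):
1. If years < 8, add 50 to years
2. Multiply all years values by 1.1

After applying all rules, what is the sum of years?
316.8

Step 1: Apply Rule 1 - Add 50 to records with years < 8
  - 4 records affected: 13 + (4 × 50) = 213
  - Unaffected records: 75
  - Sum after Rule 1: 288
Step 2: Apply Rule 2 - Multiply all by 1.1
  - 288 × 1.1 = 316.8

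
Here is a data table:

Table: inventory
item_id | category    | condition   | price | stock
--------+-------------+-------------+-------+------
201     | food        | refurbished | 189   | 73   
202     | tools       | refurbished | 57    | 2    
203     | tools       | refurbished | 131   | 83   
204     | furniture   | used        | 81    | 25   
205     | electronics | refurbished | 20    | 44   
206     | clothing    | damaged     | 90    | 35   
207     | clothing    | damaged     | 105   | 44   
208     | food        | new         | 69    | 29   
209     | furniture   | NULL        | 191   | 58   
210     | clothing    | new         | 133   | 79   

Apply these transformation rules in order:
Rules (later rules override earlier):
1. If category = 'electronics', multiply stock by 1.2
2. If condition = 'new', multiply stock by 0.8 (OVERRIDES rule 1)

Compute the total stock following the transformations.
459.2

Step 1: Rule 2 takes priority for records with condition = 'new'
  - 2 records: 108 × 0.8 = 86.4
Step 2: Rule 1 applies to remaining records with category = 'electronics'
  - 1 records: 44 × 1.2 = 52.8
Step 3: Other records unchanged: 320
Step 4: Final sum = 86.4 + 52.8 + 320 = 459.2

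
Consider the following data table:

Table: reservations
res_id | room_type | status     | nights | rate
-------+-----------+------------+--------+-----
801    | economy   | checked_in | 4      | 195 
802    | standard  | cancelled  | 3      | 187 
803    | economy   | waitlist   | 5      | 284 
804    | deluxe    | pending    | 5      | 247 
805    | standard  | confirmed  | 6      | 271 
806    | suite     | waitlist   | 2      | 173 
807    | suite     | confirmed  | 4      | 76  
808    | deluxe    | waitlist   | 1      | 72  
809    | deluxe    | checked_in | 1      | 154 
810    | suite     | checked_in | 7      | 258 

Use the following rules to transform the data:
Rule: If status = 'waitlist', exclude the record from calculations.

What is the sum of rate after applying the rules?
1388

Step 1: Identify records where status = 'waitlist'
Step 2: The excluded records sum to 529
Step 3: Original total rate = 1917
Step 4: Remaining total = 1917 - 529 = 1388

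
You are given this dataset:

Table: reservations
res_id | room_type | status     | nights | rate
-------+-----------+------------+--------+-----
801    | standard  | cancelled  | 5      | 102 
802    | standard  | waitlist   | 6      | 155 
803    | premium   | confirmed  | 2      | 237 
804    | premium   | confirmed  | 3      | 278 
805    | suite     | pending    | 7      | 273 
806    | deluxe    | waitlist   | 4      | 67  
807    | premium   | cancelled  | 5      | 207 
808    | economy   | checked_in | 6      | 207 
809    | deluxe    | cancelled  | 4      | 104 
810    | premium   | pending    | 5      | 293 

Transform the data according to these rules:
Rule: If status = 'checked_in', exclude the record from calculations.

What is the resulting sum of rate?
1716

Step 1: Identify records where status = 'checked_in'
Step 2: The excluded records sum to 207
Step 3: Original total rate = 1923
Step 4: Remaining total = 1923 - 207 = 1716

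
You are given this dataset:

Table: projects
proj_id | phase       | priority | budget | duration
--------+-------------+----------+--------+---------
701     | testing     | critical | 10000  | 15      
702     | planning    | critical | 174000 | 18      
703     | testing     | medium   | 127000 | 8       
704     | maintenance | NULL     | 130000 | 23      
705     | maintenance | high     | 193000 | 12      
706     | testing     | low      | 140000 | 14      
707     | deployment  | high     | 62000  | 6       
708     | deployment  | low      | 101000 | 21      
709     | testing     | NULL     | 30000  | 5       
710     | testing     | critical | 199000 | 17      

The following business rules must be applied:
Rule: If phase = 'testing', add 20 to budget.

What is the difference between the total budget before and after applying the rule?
100

Step 1: Original sum of budget = 1166000
Step 2: 5 records have phase = 'testing'
Step 3: Each affected record changes by 20
Step 4: Total change = 5 × 20 = 100
Step 5: New sum = 1166000 + 100 = 1166100
Step 6: Difference = |1166100 - 1166000| = 100
        (Sum increased by 100)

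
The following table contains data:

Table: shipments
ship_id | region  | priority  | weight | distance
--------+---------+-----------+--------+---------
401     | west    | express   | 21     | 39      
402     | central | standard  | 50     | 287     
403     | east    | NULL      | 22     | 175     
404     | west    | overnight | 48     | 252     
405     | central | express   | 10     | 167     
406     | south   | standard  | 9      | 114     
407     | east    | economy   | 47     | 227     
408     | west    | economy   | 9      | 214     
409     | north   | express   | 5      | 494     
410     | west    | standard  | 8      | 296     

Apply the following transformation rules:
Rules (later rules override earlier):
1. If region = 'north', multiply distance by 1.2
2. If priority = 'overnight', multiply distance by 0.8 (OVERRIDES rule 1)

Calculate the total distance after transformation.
2313.4

Step 1: Rule 2 takes priority for records with priority = 'overnight'
  - 1 records: 252 × 0.8 = 201.6
Step 2: Rule 1 applies to remaining records with region = 'north'
  - 1 records: 494 × 1.2 = 592.8
Step 3: Other records unchanged: 1519
Step 4: Final sum = 201.6 + 592.8 + 1519 = 2313.4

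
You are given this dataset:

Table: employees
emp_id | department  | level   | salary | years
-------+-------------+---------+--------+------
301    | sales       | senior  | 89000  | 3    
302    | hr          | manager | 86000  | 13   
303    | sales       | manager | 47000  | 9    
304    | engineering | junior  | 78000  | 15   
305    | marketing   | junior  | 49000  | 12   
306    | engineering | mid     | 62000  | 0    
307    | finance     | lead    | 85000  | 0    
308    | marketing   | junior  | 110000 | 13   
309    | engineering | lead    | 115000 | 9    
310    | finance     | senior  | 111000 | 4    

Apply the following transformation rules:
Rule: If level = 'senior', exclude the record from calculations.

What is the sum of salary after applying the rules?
632000

Step 1: Identify records where level = 'senior'
Step 2: The excluded records sum to 200000
Step 3: Original total salary = 832000
Step 4: Remaining total = 832000 - 200000 = 632000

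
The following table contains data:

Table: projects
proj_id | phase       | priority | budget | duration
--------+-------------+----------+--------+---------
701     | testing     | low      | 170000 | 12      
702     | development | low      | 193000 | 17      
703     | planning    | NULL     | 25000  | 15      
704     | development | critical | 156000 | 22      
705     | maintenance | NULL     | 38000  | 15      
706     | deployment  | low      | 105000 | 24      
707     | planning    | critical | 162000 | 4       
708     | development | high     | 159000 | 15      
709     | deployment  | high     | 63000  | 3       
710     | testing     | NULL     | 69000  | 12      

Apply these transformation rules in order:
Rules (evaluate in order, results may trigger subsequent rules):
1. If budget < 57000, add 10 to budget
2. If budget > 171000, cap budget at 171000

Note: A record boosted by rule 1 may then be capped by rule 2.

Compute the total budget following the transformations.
1118020

Step 1: Apply rule 1 to records with budget < 57000
  - 2 records get bonus of 10
  - Of these, 0 records then exceed 171000 and get capped
Step 2: Apply rule 2 to records with budget > 171000
  - 1 records (original) are capped
Step 3: Calculate final sum = 1118020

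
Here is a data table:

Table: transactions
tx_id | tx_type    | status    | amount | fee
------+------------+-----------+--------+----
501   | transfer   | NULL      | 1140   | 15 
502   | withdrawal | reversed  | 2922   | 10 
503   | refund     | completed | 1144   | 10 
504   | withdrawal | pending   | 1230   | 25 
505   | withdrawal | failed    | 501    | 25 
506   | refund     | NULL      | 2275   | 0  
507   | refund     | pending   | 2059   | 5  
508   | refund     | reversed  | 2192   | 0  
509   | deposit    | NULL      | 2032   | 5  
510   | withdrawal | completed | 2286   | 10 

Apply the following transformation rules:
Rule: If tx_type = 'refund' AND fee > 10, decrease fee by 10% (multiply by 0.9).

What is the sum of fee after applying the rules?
105

Step 1: Find records where tx_type = 'refund' AND fee > 10
Step 2: 0 records match, summing to 0
Step 3: After multiplier: 0 × 0.9 = 0.0
Step 4: Unaffected records sum: 105
Step 5: Final sum = 0.0 + 105 = 105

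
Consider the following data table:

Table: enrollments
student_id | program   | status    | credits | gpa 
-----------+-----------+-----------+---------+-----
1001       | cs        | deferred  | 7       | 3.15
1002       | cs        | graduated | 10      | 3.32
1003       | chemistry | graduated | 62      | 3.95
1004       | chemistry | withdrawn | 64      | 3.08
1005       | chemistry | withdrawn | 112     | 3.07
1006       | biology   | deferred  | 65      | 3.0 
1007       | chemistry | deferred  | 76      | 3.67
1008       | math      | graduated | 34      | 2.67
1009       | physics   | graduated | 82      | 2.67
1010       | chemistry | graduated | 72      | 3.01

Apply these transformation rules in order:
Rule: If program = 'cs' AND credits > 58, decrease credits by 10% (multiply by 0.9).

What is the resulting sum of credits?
584

Step 1: Find records where program = 'cs' AND credits > 58
Step 2: 0 records match, summing to 0
Step 3: After multiplier: 0 × 0.9 = 0.0
Step 4: Unaffected records sum: 584
Step 5: Final sum = 0.0 + 584 = 584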